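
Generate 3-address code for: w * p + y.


Break into single-operator statements:
t1 = w * p
t2 = t1 + y


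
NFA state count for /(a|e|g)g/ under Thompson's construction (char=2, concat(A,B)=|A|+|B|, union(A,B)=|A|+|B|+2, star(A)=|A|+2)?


Syntax tree has 4 char leaf(s), 2 union(s), 0 star(s)
chars contribute 4×2 = 8; each union adds +2; each star adds +2
Total: 8 + 4 + 0 = 12 states


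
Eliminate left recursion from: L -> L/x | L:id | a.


Left-recursive alternatives: L/x, L:id; non-recursive: a
Introduce L': L -> aL', L' -> /xL' | :idL' | ε


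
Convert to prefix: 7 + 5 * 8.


'*' binds tighter: tree is (+ 7 (* 5 8))
Prefix: + 7 * 5 8


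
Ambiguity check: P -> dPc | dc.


balanced d^n…c^n: each string has a unique parse
Unambiguous


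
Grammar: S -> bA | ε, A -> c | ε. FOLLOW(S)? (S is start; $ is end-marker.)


$ ∈ FOLLOW(S). For each A -> αBβ: add FIRST(β)\{ε} to FOLLOW(B); if β nullable, add FOLLOW(A).
FOLLOW(S) = {$}


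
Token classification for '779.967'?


Pattern: digits with a decimal point
Type: FLOAT_LITERAL


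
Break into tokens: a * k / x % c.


Scan left to right, longest-match per lexeme
Tokens: ID(a), OP(*), ID(k), OP(/), ID(x), OP(%), ID(c)


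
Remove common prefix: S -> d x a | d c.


Common prefix: 'd'
Factored: S -> d S', S' -> x a | c


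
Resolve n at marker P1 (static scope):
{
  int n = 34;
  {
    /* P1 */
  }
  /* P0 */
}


P1's block does not declare n; resolves to the enclosing declaration at depth 0
n = 34


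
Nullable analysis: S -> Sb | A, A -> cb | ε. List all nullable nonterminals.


A nonterminal is nullable iff some alternative derives ε (directly, or every symbol in it is nullable)
Nullable: {A, S}


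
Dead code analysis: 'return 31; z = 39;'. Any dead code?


statement follows a return and is unreachable
Dead: 'z = 39'


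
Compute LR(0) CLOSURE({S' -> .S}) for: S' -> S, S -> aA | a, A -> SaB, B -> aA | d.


Start: S' -> .S
For each item with dot before a nonterminal B, add B -> .γ for every B-production
Closure: [S' -> .S, S -> .aA, S -> .a]


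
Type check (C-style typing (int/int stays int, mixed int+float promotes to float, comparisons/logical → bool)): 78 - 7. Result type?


Operand types: int - int
Rule: mixed int/float promotes to float; int/int stays int
Result type: int


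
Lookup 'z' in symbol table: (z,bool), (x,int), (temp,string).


Lookup 'z' → type bool


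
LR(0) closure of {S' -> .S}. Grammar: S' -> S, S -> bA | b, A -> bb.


Start: S' -> .S
For each item with dot before a nonterminal B, add B -> .γ for every B-production
Closure: [S' -> .S, S -> .bA, S -> .b]


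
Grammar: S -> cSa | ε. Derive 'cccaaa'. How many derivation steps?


Derivation: S => cSa => ccSaa => cccSaaa => cccaaa
Steps: 4


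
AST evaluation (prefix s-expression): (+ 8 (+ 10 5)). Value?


Evaluate inner: (+ 10 5) = 15
Evaluate root: (+ 8 15) = 23
Result: 23


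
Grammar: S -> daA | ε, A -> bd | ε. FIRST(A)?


Per alternative of A: FIRST(bd) = {b}; FIRST(ε) = {ε}
FIRST(A) = {b, ε}


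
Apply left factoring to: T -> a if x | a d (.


Common prefix: 'a'
Factored: T -> a T', T' -> if x | d (


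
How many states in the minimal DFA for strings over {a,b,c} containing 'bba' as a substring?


KMP-style automaton: 3 progress states + 1 absorbing accept = 4
Minimal DFA: 4 states


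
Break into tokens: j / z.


Scan left to right, longest-match per lexeme
Tokens: ID(j), OP(/), ID(z)


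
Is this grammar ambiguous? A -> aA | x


right-linear, alternatives start with distinct terminals 'a' vs 'x': unique leftmost derivation
Unambiguous


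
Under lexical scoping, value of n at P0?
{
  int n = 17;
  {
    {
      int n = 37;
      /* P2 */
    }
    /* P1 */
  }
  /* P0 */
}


n declared in the same block as P0
n = 17


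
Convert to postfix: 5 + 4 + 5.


Left to right (same or higher precedence on left)
Postfix: 5 4 + 5 +


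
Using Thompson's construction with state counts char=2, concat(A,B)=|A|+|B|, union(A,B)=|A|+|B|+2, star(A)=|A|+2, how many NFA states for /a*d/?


Syntax tree has 2 char leaf(s), 0 union(s), 1 star(s)
chars contribute 2×2 = 4; each union adds +2; each star adds +2
Total: 4 + 0 + 2 = 6 states


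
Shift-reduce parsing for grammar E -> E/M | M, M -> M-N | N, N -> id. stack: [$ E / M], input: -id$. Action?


'-' can extend M; shift to build M -> M-N
Action: shift


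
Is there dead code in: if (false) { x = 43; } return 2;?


condition is constant false, so the whole block is unreachable
Dead: 'if (false) { x = 43; }'


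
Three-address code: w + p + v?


Break into single-operator statements:
t1 = w + p
t2 = t1 + v


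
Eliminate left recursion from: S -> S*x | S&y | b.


Left-recursive alternatives: S*x, S&y; non-recursive: b
Introduce S': S -> bS', S' -> *xS' | &yS' | ε


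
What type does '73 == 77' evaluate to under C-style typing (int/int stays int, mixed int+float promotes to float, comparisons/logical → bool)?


Operand types: int == int
Rule: comparison yields bool
Result type: bool


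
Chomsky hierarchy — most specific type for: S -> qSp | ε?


Single nonterminal LHS, but q^n p^n is not regular
Classification: Type 2 (Context-Free)


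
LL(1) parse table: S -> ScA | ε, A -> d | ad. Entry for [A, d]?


For [A, d]: 'd' ∈ FIRST(d)
Entry: A -> d


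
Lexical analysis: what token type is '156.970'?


Pattern: digits with a decimal point
Type: FLOAT_LITERAL


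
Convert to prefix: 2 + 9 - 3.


left-to-right (same/higher precedence on left): tree is (- (+ 2 9) 3)
Prefix: - + 2 9 3


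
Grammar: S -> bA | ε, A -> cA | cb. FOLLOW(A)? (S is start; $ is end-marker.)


$ ∈ FOLLOW(S). For each A -> αBβ: add FIRST(β)\{ε} to FOLLOW(B); if β nullable, add FOLLOW(A).
FOLLOW(A) = {$}


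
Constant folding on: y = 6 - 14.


6 - 14 = -8 at compile time
Optimized: y = -8


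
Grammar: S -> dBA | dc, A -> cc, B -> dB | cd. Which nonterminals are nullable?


A nonterminal is nullable iff some alternative derives ε (directly, or every symbol in it is nullable)
Nullable: {}


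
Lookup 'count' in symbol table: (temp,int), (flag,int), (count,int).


Lookup 'count' → type int


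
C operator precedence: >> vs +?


'+' is additive (level 9); '>>' is shift (level 8)
Higher level binds tighter
'+' has higher precedence than '>>'


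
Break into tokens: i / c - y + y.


Scan left to right, longest-match per lexeme
Tokens: ID(i), OP(/), ID(c), OP(-), ID(y), OP(+), ID(y)


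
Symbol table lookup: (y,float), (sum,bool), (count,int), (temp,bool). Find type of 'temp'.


Lookup 'temp' → type bool


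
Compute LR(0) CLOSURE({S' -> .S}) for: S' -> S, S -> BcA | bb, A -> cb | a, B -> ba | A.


Start: S' -> .S
For each item with dot before a nonterminal B, add B -> .γ for every B-production
Closure: [S' -> .S, S -> .BcA, S -> .bb, B -> .ba, B -> .A, A -> .cb, A -> .a]


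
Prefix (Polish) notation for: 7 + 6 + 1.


left-to-right (same/higher precedence on left): tree is (+ (+ 7 6) 1)
Prefix: + + 7 6 1


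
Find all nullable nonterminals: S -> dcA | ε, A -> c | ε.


A nonterminal is nullable iff some alternative derives ε (directly, or every symbol in it is nullable)
Nullable: {A, S}


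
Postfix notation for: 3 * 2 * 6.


Left to right (same or higher precedence on left)
Postfix: 3 2 * 6 *


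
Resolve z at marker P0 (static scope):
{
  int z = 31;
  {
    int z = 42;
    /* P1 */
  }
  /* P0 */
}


z declared in the same block as P0
z = 31


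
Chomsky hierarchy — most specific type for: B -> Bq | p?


Left-linear: every RHS is a terminal or one nonterminal followed by a terminal
Classification: Type 3 (Regular)


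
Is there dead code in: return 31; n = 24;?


statement follows a return and is unreachable
Dead: 'n = 24'


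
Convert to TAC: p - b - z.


Break into single-operator statements:
t1 = p - b
t2 = t1 - z


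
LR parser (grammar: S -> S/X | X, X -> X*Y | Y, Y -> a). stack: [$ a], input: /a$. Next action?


'a' on top is the handle for Y -> a
Action: reduce (Y -> a)


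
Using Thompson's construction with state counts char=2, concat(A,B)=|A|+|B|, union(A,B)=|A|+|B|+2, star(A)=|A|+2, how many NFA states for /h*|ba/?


Syntax tree has 3 char leaf(s), 1 union(s), 1 star(s)
chars contribute 3×2 = 6; each union adds +2; each star adds +2
Total: 6 + 2 + 2 = 10 states


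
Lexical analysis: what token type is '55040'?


Pattern: digits only
Type: INTEGER_LITERAL


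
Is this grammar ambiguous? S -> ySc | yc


balanced y^n…c^n: each string has a unique parse
Unambiguous


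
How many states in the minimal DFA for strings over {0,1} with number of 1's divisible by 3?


Track (count of 1) mod 3: states 0..2, accept at 0
Minimal DFA: 3 states


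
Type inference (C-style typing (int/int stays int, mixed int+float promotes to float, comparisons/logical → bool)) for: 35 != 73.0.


Operand types: int != float
Rule: comparison yields bool
Result type: bool


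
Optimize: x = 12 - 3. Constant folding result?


12 - 3 = 9 at compile time
Optimized: x = 9


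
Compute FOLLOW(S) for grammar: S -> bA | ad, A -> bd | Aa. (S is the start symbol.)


$ ∈ FOLLOW(S). For each A -> αBβ: add FIRST(β)\{ε} to FOLLOW(B); if β nullable, add FOLLOW(A).
FOLLOW(S) = {$}


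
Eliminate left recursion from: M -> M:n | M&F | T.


Left-recursive alternatives: M:n, M&F; non-recursive: T
Introduce M': M -> TM', M' -> :nM' | &FM' | ε


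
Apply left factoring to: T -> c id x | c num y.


Common prefix: 'c'
Factored: T -> c T', T' -> id x | num y


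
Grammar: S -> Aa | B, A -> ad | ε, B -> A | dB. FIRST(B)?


Per alternative of B: FIRST(A) = {a, ε}; FIRST(dB) = {d}
FIRST(B) = {a, d, ε}


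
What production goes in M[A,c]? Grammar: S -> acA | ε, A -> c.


For [A, c]: 'c' ∈ FIRST(c)
Entry: A -> c


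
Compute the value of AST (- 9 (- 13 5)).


Evaluate inner: (- 13 5) = 8
Evaluate root: (- 9 8) = 1
Result: 1


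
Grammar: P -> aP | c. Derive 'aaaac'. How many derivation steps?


Derivation: P => aP => aaP => aaaP => aaaaP => aaaac
Steps: 5


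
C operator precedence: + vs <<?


'+' is additive (level 9); '<<' is shift (level 8)
Higher level binds tighter
'+' has higher precedence than '<<'


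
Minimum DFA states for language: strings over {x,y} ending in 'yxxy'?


Track the longest suffix of input matching a prefix of 'yxxy': 5 classes (prefixes of length 0..4)
Minimal DFA: 5 states


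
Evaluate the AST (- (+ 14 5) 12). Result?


Evaluate inner: (+ 14 5) = 19
Evaluate root: (- 19 12) = 7
Result: 7


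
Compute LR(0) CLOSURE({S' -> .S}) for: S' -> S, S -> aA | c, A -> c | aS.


Start: S' -> .S
For each item with dot before a nonterminal B, add B -> .γ for every B-production
Closure: [S' -> .S, S -> .aA, S -> .c]


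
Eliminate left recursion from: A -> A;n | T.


Left-recursive alternatives: A;n; non-recursive: T
Introduce A': A -> TA', A' -> ;nA' | ε


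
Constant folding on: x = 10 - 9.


10 - 9 = 1 at compile time
Optimized: x = 1


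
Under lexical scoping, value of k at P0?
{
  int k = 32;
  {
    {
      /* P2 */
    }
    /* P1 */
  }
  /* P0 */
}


k declared in the same block as P0
k = 32


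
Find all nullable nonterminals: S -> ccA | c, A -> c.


A nonterminal is nullable iff some alternative derives ε (directly, or every symbol in it is nullable)
Nullable: {}


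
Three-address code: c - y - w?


Break into single-operator statements:
t1 = c - y
t2 = t1 - w


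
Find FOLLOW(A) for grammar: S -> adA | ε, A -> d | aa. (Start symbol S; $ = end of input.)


$ ∈ FOLLOW(S). For each A -> αBβ: add FIRST(β)\{ε} to FOLLOW(B); if β nullable, add FOLLOW(A).
FOLLOW(A) = {$}


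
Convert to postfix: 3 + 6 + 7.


Left to right (same or higher precedence on left)
Postfix: 3 6 + 7 +


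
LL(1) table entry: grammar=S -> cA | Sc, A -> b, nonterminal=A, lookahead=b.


For [A, b]: 'b' ∈ FIRST(b)
Entry: A -> b


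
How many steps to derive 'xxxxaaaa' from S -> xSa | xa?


Derivation: S => xSa => xxSaa => xxxSaaa => xxxxaaaa
Steps: 4


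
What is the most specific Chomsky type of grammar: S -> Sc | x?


Left-linear: every RHS is a terminal or one nonterminal followed by a terminal
Classification: Type 3 (Regular)


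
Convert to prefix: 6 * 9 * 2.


left-to-right (same/higher precedence on left): tree is (* (* 6 9) 2)
Prefix: * * 6 9 2


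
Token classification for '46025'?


Pattern: digits only
Type: INTEGER_LITERAL


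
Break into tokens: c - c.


Scan left to right, longest-match per lexeme
Tokens: ID(c), OP(-), ID(c)


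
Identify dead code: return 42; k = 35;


statement follows a return and is unreachable
Dead: 'k = 35'


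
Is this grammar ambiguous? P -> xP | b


right-linear, alternatives start with distinct terminals 'x' vs 'b': unique leftmost derivation
Unambiguous


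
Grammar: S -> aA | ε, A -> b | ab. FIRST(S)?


Per alternative of S: FIRST(aA) = {a}; FIRST(ε) = {ε}
FIRST(S) = {a, ε}


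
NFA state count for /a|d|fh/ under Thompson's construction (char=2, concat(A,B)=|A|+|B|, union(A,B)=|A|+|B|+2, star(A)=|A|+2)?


Syntax tree has 4 char leaf(s), 2 union(s), 0 star(s)
chars contribute 4×2 = 8; each union adds +2; each star adds +2
Total: 8 + 4 + 0 = 12 states


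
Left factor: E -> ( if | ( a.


Common prefix: '('
Factored: E -> ( E', E' -> if | a


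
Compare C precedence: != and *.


'*' is multiplicative (level 10); '!=' is equality (level 6)
Higher level binds tighter
'*' has higher precedence than '!='


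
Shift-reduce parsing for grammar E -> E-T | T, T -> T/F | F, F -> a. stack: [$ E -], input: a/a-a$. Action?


no handle ('E-' is not any RHS); shift 'a'
Action: shift


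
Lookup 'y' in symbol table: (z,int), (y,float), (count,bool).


Lookup 'y' → type float


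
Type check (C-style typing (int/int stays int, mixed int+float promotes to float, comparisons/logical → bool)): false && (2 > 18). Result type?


Operand types: bool && bool
Rule: logical operators take bool operands and yield bool
Result type: bool


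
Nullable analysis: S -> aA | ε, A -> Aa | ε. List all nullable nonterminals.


A nonterminal is nullable iff some alternative derives ε (directly, or every symbol in it is nullable)
Nullable: {A, S}


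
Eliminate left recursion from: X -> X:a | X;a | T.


Left-recursive alternatives: X:a, X;a; non-recursive: T
Introduce X': X -> TX', X' -> :aX' | ;aX' | ε


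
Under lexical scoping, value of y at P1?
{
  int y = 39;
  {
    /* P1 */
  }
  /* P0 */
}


P1's block does not declare y; resolves to the enclosing declaration at depth 0
y = 39


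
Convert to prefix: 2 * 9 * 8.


left-to-right (same/higher precedence on left): tree is (* (* 2 9) 8)
Prefix: * * 2 9 8


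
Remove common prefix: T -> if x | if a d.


Common prefix: 'if'
Factored: T -> if T', T' -> x | a d


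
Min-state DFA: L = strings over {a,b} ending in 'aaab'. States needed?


Track the longest suffix of input matching a prefix of 'aaab': 5 classes (prefixes of length 0..4)
Minimal DFA: 5 states


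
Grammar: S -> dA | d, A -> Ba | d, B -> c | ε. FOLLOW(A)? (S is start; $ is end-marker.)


$ ∈ FOLLOW(S). For each A -> αBβ: add FIRST(β)\{ε} to FOLLOW(B); if β nullable, add FOLLOW(A).
FOLLOW(A) = {$}


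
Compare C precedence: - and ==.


'-' is additive (level 9); '==' is equality (level 6)
Higher level binds tighter
'-' has higher precedence than '=='


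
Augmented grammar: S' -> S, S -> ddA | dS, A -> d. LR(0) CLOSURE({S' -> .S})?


Start: S' -> .S
For each item with dot before a nonterminal B, add B -> .γ for every B-production
Closure: [S' -> .S, S -> .ddA, S -> .dS]


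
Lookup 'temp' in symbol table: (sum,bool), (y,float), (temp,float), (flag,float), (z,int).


Lookup 'temp' → type float


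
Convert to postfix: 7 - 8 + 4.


Left to right (same or higher precedence on left)
Postfix: 7 8 - 4 +


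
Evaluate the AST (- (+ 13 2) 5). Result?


Evaluate inner: (+ 13 2) = 15
Evaluate root: (- 15 5) = 10
Result: 10


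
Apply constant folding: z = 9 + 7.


9 + 7 = 16 at compile time
Optimized: z = 16


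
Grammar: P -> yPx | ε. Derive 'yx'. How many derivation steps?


Derivation: P => yPx => yx
Steps: 2


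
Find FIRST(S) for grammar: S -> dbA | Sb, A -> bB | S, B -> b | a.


Per alternative of S: FIRST(dbA) = {d}; FIRST(Sb) = {d}
FIRST(S) = {d}


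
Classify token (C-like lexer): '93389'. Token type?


Pattern: digits only
Type: INTEGER_LITERAL


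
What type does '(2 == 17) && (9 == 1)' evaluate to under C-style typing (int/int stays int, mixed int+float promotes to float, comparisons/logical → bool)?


Operand types: bool && bool
Rule: logical operators take bool operands and yield bool
Result type: bool


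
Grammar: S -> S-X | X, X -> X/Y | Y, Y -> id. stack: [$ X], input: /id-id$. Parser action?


shift '/' to continue X -> X/Y
Action: shift


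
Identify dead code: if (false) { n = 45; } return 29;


condition is constant false, so the whole block is unreachable
Dead: 'if (false) { n = 45; }'


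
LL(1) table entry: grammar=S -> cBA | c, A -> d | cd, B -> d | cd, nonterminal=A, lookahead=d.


For [A, d]: 'd' ∈ FIRST(d)
Entry: A -> d


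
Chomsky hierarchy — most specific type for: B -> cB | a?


Right-linear: every RHS is a terminal or a terminal followed by one nonterminal
Classification: Type 3 (Regular)


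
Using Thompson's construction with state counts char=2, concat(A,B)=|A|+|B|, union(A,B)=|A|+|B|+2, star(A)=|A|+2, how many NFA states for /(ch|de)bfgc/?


Syntax tree has 8 char leaf(s), 1 union(s), 0 star(s)
chars contribute 8×2 = 16; each union adds +2; each star adds +2
Total: 16 + 2 + 0 = 18 states


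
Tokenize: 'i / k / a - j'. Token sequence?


Scan left to right, longest-match per lexeme
Tokens: ID(i), OP(/), ID(k), OP(/), ID(a), OP(-), ID(j)


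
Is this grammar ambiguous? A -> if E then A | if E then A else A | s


dangling else: 'if E then if E then s else s' parses two ways
Ambiguous


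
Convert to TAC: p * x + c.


Break into single-operator statements:
t1 = p * x
t2 = t1 + c


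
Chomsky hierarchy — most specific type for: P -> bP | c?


Right-linear: every RHS is a terminal or a terminal followed by one nonterminal
Classification: Type 3 (Regular)


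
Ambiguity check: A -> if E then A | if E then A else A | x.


dangling else: 'if E then if E then x else x' parses two ways
Ambiguous


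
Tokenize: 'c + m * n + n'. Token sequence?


Scan left to right, longest-match per lexeme
Tokens: ID(c), OP(+), ID(m), OP(*), ID(n), OP(+), ID(n)


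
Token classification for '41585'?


Pattern: digits only
Type: INTEGER_LITERAL


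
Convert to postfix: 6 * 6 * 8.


Left to right (same or higher precedence on left)
Postfix: 6 6 * 8 *


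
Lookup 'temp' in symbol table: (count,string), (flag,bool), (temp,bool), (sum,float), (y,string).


Lookup 'temp' → type bool


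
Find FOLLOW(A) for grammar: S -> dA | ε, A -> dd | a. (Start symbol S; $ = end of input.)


$ ∈ FOLLOW(S). For each A -> αBβ: add FIRST(β)\{ε} to FOLLOW(B); if β nullable, add FOLLOW(A).
FOLLOW(A) = {$}


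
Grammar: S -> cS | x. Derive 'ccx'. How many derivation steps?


Derivation: S => cS => ccS => ccx
Steps: 3


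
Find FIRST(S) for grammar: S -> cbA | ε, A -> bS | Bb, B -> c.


Per alternative of S: FIRST(cbA) = {c}; FIRST(ε) = {ε}
FIRST(S) = {c, ε}


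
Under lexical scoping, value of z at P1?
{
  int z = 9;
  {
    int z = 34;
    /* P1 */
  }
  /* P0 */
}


z declared in the same block as P1
z = 34


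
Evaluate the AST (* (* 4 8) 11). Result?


Evaluate inner: (* 4 8) = 32
Evaluate root: (* 32 11) = 352
Result: 352


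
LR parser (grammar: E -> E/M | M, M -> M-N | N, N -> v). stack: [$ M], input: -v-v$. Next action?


shift '-' to continue M -> M-N
Action: shift


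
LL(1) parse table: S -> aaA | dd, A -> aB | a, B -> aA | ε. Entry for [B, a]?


For [B, a]: 'a' ∈ FIRST(aA)
Entry: B -> aA


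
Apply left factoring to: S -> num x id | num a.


Common prefix: 'num'
Factored: S -> num S', S' -> x id | a


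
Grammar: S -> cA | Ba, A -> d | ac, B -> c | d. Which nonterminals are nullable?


A nonterminal is nullable iff some alternative derives ε (directly, or every symbol in it is nullable)
Nullable: {}


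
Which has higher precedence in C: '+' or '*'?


'*' is multiplicative (level 10); '+' is additive (level 9)
Higher level binds tighter
'*' has higher precedence than '+'


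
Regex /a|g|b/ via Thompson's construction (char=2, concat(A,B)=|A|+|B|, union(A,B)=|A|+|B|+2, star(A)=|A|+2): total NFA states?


Syntax tree has 3 char leaf(s), 2 union(s), 0 star(s)
chars contribute 3×2 = 6; each union adds +2; each star adds +2
Total: 6 + 4 + 0 = 10 states


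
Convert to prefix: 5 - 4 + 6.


left-to-right (same/higher precedence on left): tree is (+ (- 5 4) 6)
Prefix: + - 5 4 6


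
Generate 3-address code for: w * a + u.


Break into single-operator statements:
t1 = w * a
t2 = t1 + u


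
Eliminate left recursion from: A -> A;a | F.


Left-recursive alternatives: A;a; non-recursive: F
Introduce A': A -> FA', A' -> ;aA' | ε


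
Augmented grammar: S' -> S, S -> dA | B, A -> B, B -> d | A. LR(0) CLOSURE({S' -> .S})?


Start: S' -> .S
For each item with dot before a nonterminal B, add B -> .γ for every B-production
Closure: [S' -> .S, S -> .dA, S -> .B, B -> .d, B -> .A, A -> .B]


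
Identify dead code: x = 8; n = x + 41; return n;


x is read by n's definition; n is returned
No dead code


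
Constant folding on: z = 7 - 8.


7 - 8 = -1 at compile time
Optimized: z = -1


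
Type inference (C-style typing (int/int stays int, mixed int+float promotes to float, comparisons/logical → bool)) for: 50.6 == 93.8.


Operand types: float == float
Rule: comparison yields bool
Result type: bool


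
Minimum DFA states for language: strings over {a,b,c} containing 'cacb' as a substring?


KMP-style automaton: 4 progress states + 1 absorbing accept = 5
Minimal DFA: 5 states


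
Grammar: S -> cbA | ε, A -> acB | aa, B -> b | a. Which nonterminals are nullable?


A nonterminal is nullable iff some alternative derives ε (directly, or every symbol in it is nullable)
Nullable: {S}


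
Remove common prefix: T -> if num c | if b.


Common prefix: 'if'
Factored: T -> if T', T' -> num c | b


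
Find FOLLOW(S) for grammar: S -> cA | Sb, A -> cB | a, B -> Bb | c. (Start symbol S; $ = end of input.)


$ ∈ FOLLOW(S). For each A -> αBβ: add FIRST(β)\{ε} to FOLLOW(B); if β nullable, add FOLLOW(A).
FOLLOW(S) = {$, b}


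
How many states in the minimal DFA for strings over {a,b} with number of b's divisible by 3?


Track (count of b) mod 3: states 0..2, accept at 0
Minimal DFA: 3 states


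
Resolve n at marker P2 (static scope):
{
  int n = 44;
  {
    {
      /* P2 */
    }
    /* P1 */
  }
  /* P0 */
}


P2's block does not declare n; resolves to the enclosing declaration at depth 0
n = 44


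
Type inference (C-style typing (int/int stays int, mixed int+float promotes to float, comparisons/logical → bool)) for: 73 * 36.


Operand types: int * int
Rule: mixed int/float promotes to float; int/int stays int
Result type: int


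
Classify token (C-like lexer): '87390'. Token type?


Pattern: digits only
Type: INTEGER_LITERAL


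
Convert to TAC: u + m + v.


Break into single-operator statements:
t1 = u + m
t2 = t1 + v


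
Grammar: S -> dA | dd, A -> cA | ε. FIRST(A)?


Per alternative of A: FIRST(cA) = {c}; FIRST(ε) = {ε}
FIRST(A) = {c, ε}


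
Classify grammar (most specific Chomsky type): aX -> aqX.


LHS has context (more than one symbol) and |LHS| ≤ |RHS|
Classification: Type 1 (Context-Sensitive)


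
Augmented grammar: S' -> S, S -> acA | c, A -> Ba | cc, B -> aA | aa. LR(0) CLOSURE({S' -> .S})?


Start: S' -> .S
For each item with dot before a nonterminal B, add B -> .γ for every B-production
Closure: [S' -> .S, S -> .acA, S -> .c]


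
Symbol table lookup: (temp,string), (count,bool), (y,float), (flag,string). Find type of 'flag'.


Lookup 'flag' → type string


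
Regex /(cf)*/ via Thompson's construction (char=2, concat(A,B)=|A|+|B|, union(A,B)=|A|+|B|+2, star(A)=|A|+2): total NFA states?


Syntax tree has 2 char leaf(s), 0 union(s), 1 star(s)
chars contribute 2×2 = 4; each union adds +2; each star adds +2
Total: 4 + 0 + 2 = 6 states


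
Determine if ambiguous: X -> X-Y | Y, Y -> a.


precedence layered via separate nonterminal Y: deterministic
Unambiguous


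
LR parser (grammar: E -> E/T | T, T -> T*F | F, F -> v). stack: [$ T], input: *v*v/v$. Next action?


shift '*' to continue T -> T*F
Action: shift


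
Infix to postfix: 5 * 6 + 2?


Left to right (same or higher precedence on left)
Postfix: 5 6 * 2 +


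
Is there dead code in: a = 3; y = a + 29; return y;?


a is read by y's definition; y is returned
No dead code


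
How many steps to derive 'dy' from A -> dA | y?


Derivation: A => dA => dy
Steps: 2


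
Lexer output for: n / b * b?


Scan left to right, longest-match per lexeme
Tokens: ID(n), OP(/), ID(b), OP(*), ID(b)


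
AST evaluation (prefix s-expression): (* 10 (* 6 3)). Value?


Evaluate inner: (* 6 3) = 18
Evaluate root: (* 10 18) = 180
Result: 180


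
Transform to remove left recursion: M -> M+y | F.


Left-recursive alternatives: M+y; non-recursive: F
Introduce M': M -> FM', M' -> +yM' | ε


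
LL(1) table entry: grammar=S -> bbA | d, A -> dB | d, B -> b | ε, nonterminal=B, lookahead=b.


For [B, b]: 'b' ∈ FIRST(b)
Entry: B -> b


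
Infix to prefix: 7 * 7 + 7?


left-to-right (same/higher precedence on left): tree is (+ (* 7 7) 7)
Prefix: + * 7 7 7


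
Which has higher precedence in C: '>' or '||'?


'>' is relational (level 7); '||' is logical OR (level 1)
Higher level binds tighter
'>' has higher precedence than '||'


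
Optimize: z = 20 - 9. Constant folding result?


20 - 9 = 11 at compile time
Optimized: z = 11


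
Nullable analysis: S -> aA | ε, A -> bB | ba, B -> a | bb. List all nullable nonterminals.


A nonterminal is nullable iff some alternative derives ε (directly, or every symbol in it is nullable)
Nullable: {S}


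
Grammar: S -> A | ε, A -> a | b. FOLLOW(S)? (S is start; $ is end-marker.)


$ ∈ FOLLOW(S). For each A -> αBβ: add FIRST(β)\{ε} to FOLLOW(B); if β nullable, add FOLLOW(A).
FOLLOW(S) = {$}


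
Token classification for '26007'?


Pattern: digits only
Type: INTEGER_LITERAL


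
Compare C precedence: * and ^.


'*' is multiplicative (level 10); '^' is bitwise XOR (level 4)
Higher level binds tighter
'*' has higher precedence than '^'


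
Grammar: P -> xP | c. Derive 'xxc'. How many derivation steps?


Derivation: P => xP => xxP => xxc
Steps: 3


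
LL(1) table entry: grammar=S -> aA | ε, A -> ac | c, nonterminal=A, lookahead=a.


For [A, a]: 'a' ∈ FIRST(ac)
Entry: A -> ac


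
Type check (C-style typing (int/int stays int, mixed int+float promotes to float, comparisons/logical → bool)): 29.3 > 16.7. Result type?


Operand types: float > float
Rule: comparison yields bool
Result type: bool


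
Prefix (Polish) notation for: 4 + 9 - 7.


left-to-right (same/higher precedence on left): tree is (- (+ 4 9) 7)
Prefix: - + 4 9 7


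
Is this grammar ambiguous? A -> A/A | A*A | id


'id/id*id' has two parse trees (no precedence encoded between / and *)
Ambiguous


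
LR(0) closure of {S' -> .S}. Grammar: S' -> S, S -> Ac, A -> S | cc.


Start: S' -> .S
For each item with dot before a nonterminal B, add B -> .γ for every B-production
Closure: [S' -> .S, S -> .Ac, A -> .S, A -> .cc]


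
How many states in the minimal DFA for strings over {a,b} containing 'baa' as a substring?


KMP-style automaton: 3 progress states + 1 absorbing accept = 4
Minimal DFA: 4 states


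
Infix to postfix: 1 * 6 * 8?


Left to right (same or higher precedence on left)
Postfix: 1 6 * 8 *


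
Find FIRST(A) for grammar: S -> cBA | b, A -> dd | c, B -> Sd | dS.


Per alternative of A: FIRST(dd) = {d}; FIRST(c) = {c}
FIRST(A) = {c, d}


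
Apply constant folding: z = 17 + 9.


17 + 9 = 26 at compile time
Optimized: z = 26


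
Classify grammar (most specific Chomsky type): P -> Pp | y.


Left-linear: every RHS is a terminal or one nonterminal followed by a terminal
Classification: Type 3 (Regular)


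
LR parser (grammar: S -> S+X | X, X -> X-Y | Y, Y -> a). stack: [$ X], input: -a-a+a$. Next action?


shift '-' to continue X -> X-Y
Action: shift


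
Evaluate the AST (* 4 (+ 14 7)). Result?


Evaluate inner: (+ 14 7) = 21
Evaluate root: (* 4 21) = 84
Result: 84


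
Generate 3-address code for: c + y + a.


Break into single-operator statements:
t1 = c + y
t2 = t1 + a


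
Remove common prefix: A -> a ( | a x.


Common prefix: 'a'
Factored: A -> a A', A' -> ( | x


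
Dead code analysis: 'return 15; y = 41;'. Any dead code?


statement follows a return and is unreachable
Dead: 'y = 41'


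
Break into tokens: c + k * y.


Scan left to right, longest-match per lexeme
Tokens: ID(c), OP(+), ID(k), OP(*), ID(y)


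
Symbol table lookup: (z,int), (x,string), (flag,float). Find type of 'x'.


Lookup 'x' → type string


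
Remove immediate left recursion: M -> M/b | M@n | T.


Left-recursive alternatives: M/b, M@n; non-recursive: T
Introduce M': M -> TM', M' -> /bM' | @nM' | ε


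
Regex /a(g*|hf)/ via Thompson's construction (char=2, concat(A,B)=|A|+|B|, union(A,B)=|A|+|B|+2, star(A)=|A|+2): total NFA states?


Syntax tree has 4 char leaf(s), 1 union(s), 1 star(s)
chars contribute 4×2 = 8; each union adds +2; each star adds +2
Total: 8 + 2 + 2 = 12 states


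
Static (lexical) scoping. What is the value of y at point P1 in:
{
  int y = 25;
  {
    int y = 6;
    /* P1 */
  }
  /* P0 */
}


y declared in the same block as P1
y = 6


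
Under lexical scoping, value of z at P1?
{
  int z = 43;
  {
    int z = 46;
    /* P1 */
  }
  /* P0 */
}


z declared in the same block as P1
z = 46


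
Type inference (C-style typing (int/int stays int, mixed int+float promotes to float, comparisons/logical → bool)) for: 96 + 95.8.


Operand types: int + float
Rule: mixed int/float promotes to float; int/int stays int
Result type: float


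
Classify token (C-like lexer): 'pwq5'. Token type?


Pattern: letter/underscore followed by alphanumerics, not a keyword
Type: IDENTIFIER


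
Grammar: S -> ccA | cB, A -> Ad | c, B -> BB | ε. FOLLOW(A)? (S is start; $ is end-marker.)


$ ∈ FOLLOW(S). For each A -> αBβ: add FIRST(β)\{ε} to FOLLOW(B); if β nullable, add FOLLOW(A).
FOLLOW(A) = {$, d}


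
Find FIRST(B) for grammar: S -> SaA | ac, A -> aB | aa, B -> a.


Per alternative of B: FIRST(a) = {a}
FIRST(B) = {a}


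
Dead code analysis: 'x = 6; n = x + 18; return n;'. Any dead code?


x is read by n's definition; n is returned
No dead code


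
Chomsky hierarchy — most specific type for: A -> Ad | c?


Left-linear: every RHS is a terminal or one nonterminal followed by a terminal
Classification: Type 3 (Regular)


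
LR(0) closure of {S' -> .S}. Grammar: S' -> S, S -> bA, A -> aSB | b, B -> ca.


Start: S' -> .S
For each item with dot before a nonterminal B, add B -> .γ for every B-production
Closure: [S' -> .S, S -> .bA]


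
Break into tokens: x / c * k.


Scan left to right, longest-match per lexeme
Tokens: ID(x), OP(/), ID(c), OP(*), ID(k)


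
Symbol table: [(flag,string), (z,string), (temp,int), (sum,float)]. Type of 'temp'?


Lookup 'temp' → type int


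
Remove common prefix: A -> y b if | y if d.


Common prefix: 'y'
Factored: A -> y A', A' -> b if | if d


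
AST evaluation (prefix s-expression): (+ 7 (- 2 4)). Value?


Evaluate inner: (- 2 4) = -2
Evaluate root: (+ 7 -2) = 5
Result: 5


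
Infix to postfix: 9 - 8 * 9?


* has higher precedence, evaluate 8*9 first
Postfix: 9 8 9 * -


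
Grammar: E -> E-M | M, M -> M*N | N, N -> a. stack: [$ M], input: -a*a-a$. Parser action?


lookahead ∉ {*} so M won't extend; reduce E -> M
Action: reduce (E -> M)


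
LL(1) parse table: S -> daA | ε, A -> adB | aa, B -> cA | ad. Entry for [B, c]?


For [B, c]: 'c' ∈ FIRST(cA)
Entry: B -> cA


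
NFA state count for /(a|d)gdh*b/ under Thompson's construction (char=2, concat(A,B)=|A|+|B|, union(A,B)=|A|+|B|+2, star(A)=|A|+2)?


Syntax tree has 6 char leaf(s), 1 union(s), 1 star(s)
chars contribute 6×2 = 12; each union adds +2; each star adds +2
Total: 12 + 2 + 2 = 16 states


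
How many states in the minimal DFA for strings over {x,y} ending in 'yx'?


Track the longest suffix of input matching a prefix of 'yx': 3 classes (prefixes of length 0..2)
Minimal DFA: 3 states


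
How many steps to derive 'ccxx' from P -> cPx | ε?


Derivation: P => cPx => ccPxx => ccxx
Steps: 3


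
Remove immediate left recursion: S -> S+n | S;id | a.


Left-recursive alternatives: S+n, S;id; non-recursive: a
Introduce S': S -> aS', S' -> +nS' | ;idS' | ε


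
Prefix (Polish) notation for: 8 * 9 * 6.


left-to-right (same/higher precedence on left): tree is (* (* 8 9) 6)
Prefix: * * 8 9 6


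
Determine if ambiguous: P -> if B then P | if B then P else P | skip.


dangling else: 'if B then if B then skip else skip' parses two ways
Ambiguous


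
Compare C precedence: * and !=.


'*' is multiplicative (level 10); '!=' is equality (level 6)
Higher level binds tighter
'*' has higher precedence than '!='


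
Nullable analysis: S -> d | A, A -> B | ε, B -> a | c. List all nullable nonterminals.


A nonterminal is nullable iff some alternative derives ε (directly, or every symbol in it is nullable)
Nullable: {A, S}


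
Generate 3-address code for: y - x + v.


Break into single-operator statements:
t1 = y - x
t2 = t1 + v


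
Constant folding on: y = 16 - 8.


16 - 8 = 8 at compile time
Optimized: y = 8


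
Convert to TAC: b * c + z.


Break into single-operator statements:
t1 = b * c
t2 = t1 + z


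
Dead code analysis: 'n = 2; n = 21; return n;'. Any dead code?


first assignment to n is overwritten before any read
Dead: 'n = 2'


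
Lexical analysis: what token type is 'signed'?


Pattern: reserved word
Type: KEYWORD


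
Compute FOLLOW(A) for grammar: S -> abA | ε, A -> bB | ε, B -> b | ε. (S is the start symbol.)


$ ∈ FOLLOW(S). For each A -> αBβ: add FIRST(β)\{ε} to FOLLOW(B); if β nullable, add FOLLOW(A).
FOLLOW(A) = {$}


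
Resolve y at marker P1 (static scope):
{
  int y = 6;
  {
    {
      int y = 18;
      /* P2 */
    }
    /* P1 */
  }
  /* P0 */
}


P1's block does not declare y; resolves to the enclosing declaration at depth 0
y = 6


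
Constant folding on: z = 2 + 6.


2 + 6 = 8 at compile time
Optimized: z = 8


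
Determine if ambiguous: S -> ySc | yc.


balanced y^n…c^n: each string has a unique parse
Unambiguous


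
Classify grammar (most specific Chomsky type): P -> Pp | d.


Left-linear: every RHS is a terminal or one nonterminal followed by a terminal
Classification: Type 3 (Regular)


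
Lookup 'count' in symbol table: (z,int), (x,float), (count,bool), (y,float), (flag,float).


Lookup 'count' → type bool


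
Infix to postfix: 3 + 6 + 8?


Left to right (same or higher precedence on left)
Postfix: 3 6 + 8 +


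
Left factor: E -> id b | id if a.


Common prefix: 'id'
Factored: E -> id E', E' -> b | if a


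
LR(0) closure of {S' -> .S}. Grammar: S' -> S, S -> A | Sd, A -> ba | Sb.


Start: S' -> .S
For each item with dot before a nonterminal B, add B -> .γ for every B-production
Closure: [S' -> .S, S -> .A, S -> .Sd, A -> .ba, A -> .Sb]


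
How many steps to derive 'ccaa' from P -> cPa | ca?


Derivation: P => cPa => ccaa
Steps: 2


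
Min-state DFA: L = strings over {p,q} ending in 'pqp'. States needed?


Track the longest suffix of input matching a prefix of 'pqp': 4 classes (prefixes of length 0..3)
Minimal DFA: 4 states


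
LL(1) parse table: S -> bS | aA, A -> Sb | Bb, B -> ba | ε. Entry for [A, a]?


For [A, a]: 'a' ∈ FIRST(Sb)
Entry: A -> Sb


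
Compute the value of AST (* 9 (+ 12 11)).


Evaluate inner: (+ 12 11) = 23
Evaluate root: (* 9 23) = 207
Result: 207


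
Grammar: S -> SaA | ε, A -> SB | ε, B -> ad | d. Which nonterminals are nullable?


A nonterminal is nullable iff some alternative derives ε (directly, or every symbol in it is nullable)
Nullable: {A, S}


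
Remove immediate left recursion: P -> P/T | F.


Left-recursive alternatives: P/T; non-recursive: F
Introduce P': P -> FP', P' -> /TP' | ε


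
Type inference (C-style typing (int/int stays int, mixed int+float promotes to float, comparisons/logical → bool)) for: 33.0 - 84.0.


Operand types: float - float
Rule: mixed int/float promotes to float; int/int stays int
Result type: float


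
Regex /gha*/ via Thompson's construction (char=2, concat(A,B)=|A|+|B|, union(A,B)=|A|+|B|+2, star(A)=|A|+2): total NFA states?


Syntax tree has 3 char leaf(s), 0 union(s), 1 star(s)
chars contribute 3×2 = 6; each union adds +2; each star adds +2
Total: 6 + 0 + 2 = 8 states


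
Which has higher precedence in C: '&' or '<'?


'<' is relational (level 7); '&' is bitwise AND (level 5)
Higher level binds tighter
'<' has higher precedence than '&'


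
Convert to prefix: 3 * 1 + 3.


left-to-right (same/higher precedence on left): tree is (+ (* 3 1) 3)
Prefix: + * 3 1 3


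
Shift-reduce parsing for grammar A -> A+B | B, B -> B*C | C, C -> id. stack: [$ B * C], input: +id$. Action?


handle 'B*C' on top
Action: reduce (B -> B*C)


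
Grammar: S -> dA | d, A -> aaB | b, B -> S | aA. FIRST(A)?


Per alternative of A: FIRST(aaB) = {a}; FIRST(b) = {b}
FIRST(A) = {a, b}


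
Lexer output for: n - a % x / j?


Scan left to right, longest-match per lexeme
Tokens: ID(n), OP(-), ID(a), OP(%), ID(x), OP(/), ID(j)


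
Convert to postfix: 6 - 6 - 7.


Left to right (same or higher precedence on left)
Postfix: 6 6 - 7 -


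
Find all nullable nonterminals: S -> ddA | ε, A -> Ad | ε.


A nonterminal is nullable iff some alternative derives ε (directly, or every symbol in it is nullable)
Nullable: {A, S}


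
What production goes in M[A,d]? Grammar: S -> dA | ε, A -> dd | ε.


For [A, d]: 'd' ∈ FIRST(dd)
Entry: A -> dd


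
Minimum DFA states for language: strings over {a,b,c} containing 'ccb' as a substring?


KMP-style automaton: 3 progress states + 1 absorbing accept = 4
Minimal DFA: 4 states


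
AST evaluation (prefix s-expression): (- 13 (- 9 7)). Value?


Evaluate inner: (- 9 7) = 2
Evaluate root: (- 13 2) = 11
Result: 11
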